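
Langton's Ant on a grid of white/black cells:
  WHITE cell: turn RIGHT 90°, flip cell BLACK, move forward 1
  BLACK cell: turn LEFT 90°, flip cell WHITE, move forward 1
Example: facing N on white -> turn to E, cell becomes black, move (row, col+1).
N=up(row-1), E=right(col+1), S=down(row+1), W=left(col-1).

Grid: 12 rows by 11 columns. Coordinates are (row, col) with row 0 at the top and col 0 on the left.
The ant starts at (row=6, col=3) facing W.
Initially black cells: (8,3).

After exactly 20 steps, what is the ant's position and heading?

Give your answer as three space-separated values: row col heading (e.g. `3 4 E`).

Answer: 10 3 W

Derivation:
Step 1: on WHITE (6,3): turn R to N, flip to black, move to (5,3). |black|=2
Step 2: on WHITE (5,3): turn R to E, flip to black, move to (5,4). |black|=3
Step 3: on WHITE (5,4): turn R to S, flip to black, move to (6,4). |black|=4
Step 4: on WHITE (6,4): turn R to W, flip to black, move to (6,3). |black|=5
Step 5: on BLACK (6,3): turn L to S, flip to white, move to (7,3). |black|=4
Step 6: on WHITE (7,3): turn R to W, flip to black, move to (7,2). |black|=5
Step 7: on WHITE (7,2): turn R to N, flip to black, move to (6,2). |black|=6
Step 8: on WHITE (6,2): turn R to E, flip to black, move to (6,3). |black|=7
Step 9: on WHITE (6,3): turn R to S, flip to black, move to (7,3). |black|=8
Step 10: on BLACK (7,3): turn L to E, flip to white, move to (7,4). |black|=7
Step 11: on WHITE (7,4): turn R to S, flip to black, move to (8,4). |black|=8
Step 12: on WHITE (8,4): turn R to W, flip to black, move to (8,3). |black|=9
Step 13: on BLACK (8,3): turn L to S, flip to white, move to (9,3). |black|=8
Step 14: on WHITE (9,3): turn R to W, flip to black, move to (9,2). |black|=9
Step 15: on WHITE (9,2): turn R to N, flip to black, move to (8,2). |black|=10
Step 16: on WHITE (8,2): turn R to E, flip to black, move to (8,3). |black|=11
Step 17: on WHITE (8,3): turn R to S, flip to black, move to (9,3). |black|=12
Step 18: on BLACK (9,3): turn L to E, flip to white, move to (9,4). |black|=11
Step 19: on WHITE (9,4): turn R to S, flip to black, move to (10,4). |black|=12
Step 20: on WHITE (10,4): turn R to W, flip to black, move to (10,3). |black|=13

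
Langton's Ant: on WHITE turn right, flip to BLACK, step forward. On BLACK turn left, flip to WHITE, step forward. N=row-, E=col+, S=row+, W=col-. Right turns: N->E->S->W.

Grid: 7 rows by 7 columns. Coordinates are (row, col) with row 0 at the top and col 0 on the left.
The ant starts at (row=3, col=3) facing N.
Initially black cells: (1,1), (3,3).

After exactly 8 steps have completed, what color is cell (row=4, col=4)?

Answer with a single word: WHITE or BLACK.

Step 1: on BLACK (3,3): turn L to W, flip to white, move to (3,2). |black|=1
Step 2: on WHITE (3,2): turn R to N, flip to black, move to (2,2). |black|=2
Step 3: on WHITE (2,2): turn R to E, flip to black, move to (2,3). |black|=3
Step 4: on WHITE (2,3): turn R to S, flip to black, move to (3,3). |black|=4
Step 5: on WHITE (3,3): turn R to W, flip to black, move to (3,2). |black|=5
Step 6: on BLACK (3,2): turn L to S, flip to white, move to (4,2). |black|=4
Step 7: on WHITE (4,2): turn R to W, flip to black, move to (4,1). |black|=5
Step 8: on WHITE (4,1): turn R to N, flip to black, move to (3,1). |black|=6

Answer: WHITE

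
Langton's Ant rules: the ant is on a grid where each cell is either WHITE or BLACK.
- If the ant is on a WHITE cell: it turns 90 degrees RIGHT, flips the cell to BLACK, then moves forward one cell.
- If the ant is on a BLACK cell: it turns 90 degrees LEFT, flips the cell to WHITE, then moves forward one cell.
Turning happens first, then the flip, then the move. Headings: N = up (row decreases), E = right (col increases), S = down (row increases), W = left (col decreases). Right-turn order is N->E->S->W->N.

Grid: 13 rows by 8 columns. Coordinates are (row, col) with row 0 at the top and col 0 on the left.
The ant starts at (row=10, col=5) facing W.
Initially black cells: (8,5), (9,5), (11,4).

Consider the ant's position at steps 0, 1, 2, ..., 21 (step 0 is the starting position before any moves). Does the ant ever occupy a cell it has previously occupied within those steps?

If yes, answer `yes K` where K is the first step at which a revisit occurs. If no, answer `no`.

Answer: yes 8

Derivation:
Step 1: on WHITE (10,5): turn R to N, flip to black, move to (9,5). |black|=4 — new cell
Step 2: on BLACK (9,5): turn L to W, flip to white, move to (9,4). |black|=3 — new cell
Step 3: on WHITE (9,4): turn R to N, flip to black, move to (8,4). |black|=4 — new cell
Step 4: on WHITE (8,4): turn R to E, flip to black, move to (8,5). |black|=5 — new cell
Step 5: on BLACK (8,5): turn L to N, flip to white, move to (7,5). |black|=4 — new cell
Step 6: on WHITE (7,5): turn R to E, flip to black, move to (7,6). |black|=5 — new cell
Step 7: on WHITE (7,6): turn R to S, flip to black, move to (8,6). |black|=6 — new cell
Step 8: on WHITE (8,6): turn R to W, flip to black, move to (8,5). |black|=7 — REVISIT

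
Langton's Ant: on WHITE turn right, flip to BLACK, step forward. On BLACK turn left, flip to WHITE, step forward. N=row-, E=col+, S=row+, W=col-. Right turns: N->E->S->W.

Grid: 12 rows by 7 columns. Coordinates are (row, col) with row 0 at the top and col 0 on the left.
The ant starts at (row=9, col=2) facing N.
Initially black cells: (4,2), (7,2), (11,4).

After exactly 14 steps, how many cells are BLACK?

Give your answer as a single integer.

Step 1: on WHITE (9,2): turn R to E, flip to black, move to (9,3). |black|=4
Step 2: on WHITE (9,3): turn R to S, flip to black, move to (10,3). |black|=5
Step 3: on WHITE (10,3): turn R to W, flip to black, move to (10,2). |black|=6
Step 4: on WHITE (10,2): turn R to N, flip to black, move to (9,2). |black|=7
Step 5: on BLACK (9,2): turn L to W, flip to white, move to (9,1). |black|=6
Step 6: on WHITE (9,1): turn R to N, flip to black, move to (8,1). |black|=7
Step 7: on WHITE (8,1): turn R to E, flip to black, move to (8,2). |black|=8
Step 8: on WHITE (8,2): turn R to S, flip to black, move to (9,2). |black|=9
Step 9: on WHITE (9,2): turn R to W, flip to black, move to (9,1). |black|=10
Step 10: on BLACK (9,1): turn L to S, flip to white, move to (10,1). |black|=9
Step 11: on WHITE (10,1): turn R to W, flip to black, move to (10,0). |black|=10
Step 12: on WHITE (10,0): turn R to N, flip to black, move to (9,0). |black|=11
Step 13: on WHITE (9,0): turn R to E, flip to black, move to (9,1). |black|=12
Step 14: on WHITE (9,1): turn R to S, flip to black, move to (10,1). |black|=13

Answer: 13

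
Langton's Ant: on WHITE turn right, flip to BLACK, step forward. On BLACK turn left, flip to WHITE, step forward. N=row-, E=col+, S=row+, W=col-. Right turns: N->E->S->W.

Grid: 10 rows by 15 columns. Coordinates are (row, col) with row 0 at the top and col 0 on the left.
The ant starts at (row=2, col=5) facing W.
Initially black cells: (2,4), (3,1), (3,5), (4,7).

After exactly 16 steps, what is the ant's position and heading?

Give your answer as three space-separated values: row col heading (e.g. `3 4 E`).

Answer: 0 5 E

Derivation:
Step 1: on WHITE (2,5): turn R to N, flip to black, move to (1,5). |black|=5
Step 2: on WHITE (1,5): turn R to E, flip to black, move to (1,6). |black|=6
Step 3: on WHITE (1,6): turn R to S, flip to black, move to (2,6). |black|=7
Step 4: on WHITE (2,6): turn R to W, flip to black, move to (2,5). |black|=8
Step 5: on BLACK (2,5): turn L to S, flip to white, move to (3,5). |black|=7
Step 6: on BLACK (3,5): turn L to E, flip to white, move to (3,6). |black|=6
Step 7: on WHITE (3,6): turn R to S, flip to black, move to (4,6). |black|=7
Step 8: on WHITE (4,6): turn R to W, flip to black, move to (4,5). |black|=8
Step 9: on WHITE (4,5): turn R to N, flip to black, move to (3,5). |black|=9
Step 10: on WHITE (3,5): turn R to E, flip to black, move to (3,6). |black|=10
Step 11: on BLACK (3,6): turn L to N, flip to white, move to (2,6). |black|=9
Step 12: on BLACK (2,6): turn L to W, flip to white, move to (2,5). |black|=8
Step 13: on WHITE (2,5): turn R to N, flip to black, move to (1,5). |black|=9
Step 14: on BLACK (1,5): turn L to W, flip to white, move to (1,4). |black|=8
Step 15: on WHITE (1,4): turn R to N, flip to black, move to (0,4). |black|=9
Step 16: on WHITE (0,4): turn R to E, flip to black, move to (0,5). |black|=10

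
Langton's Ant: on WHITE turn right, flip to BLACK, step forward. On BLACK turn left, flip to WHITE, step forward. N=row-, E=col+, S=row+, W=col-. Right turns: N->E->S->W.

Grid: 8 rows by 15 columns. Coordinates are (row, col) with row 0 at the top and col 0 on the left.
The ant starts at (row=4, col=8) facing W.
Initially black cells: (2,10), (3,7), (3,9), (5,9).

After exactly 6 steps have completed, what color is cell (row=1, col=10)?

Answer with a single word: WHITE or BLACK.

Step 1: on WHITE (4,8): turn R to N, flip to black, move to (3,8). |black|=5
Step 2: on WHITE (3,8): turn R to E, flip to black, move to (3,9). |black|=6
Step 3: on BLACK (3,9): turn L to N, flip to white, move to (2,9). |black|=5
Step 4: on WHITE (2,9): turn R to E, flip to black, move to (2,10). |black|=6
Step 5: on BLACK (2,10): turn L to N, flip to white, move to (1,10). |black|=5
Step 6: on WHITE (1,10): turn R to E, flip to black, move to (1,11). |black|=6

Answer: BLACK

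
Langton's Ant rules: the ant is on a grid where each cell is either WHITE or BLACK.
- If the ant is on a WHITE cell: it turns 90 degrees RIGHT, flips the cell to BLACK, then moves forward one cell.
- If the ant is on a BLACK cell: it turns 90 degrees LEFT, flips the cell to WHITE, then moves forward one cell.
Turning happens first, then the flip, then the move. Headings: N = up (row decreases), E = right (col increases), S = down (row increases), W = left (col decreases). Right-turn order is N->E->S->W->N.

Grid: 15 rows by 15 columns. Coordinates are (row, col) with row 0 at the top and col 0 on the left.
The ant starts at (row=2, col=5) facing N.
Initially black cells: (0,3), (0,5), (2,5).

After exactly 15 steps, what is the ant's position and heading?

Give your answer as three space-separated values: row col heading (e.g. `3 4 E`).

Answer: 3 5 E

Derivation:
Step 1: on BLACK (2,5): turn L to W, flip to white, move to (2,4). |black|=2
Step 2: on WHITE (2,4): turn R to N, flip to black, move to (1,4). |black|=3
Step 3: on WHITE (1,4): turn R to E, flip to black, move to (1,5). |black|=4
Step 4: on WHITE (1,5): turn R to S, flip to black, move to (2,5). |black|=5
Step 5: on WHITE (2,5): turn R to W, flip to black, move to (2,4). |black|=6
Step 6: on BLACK (2,4): turn L to S, flip to white, move to (3,4). |black|=5
Step 7: on WHITE (3,4): turn R to W, flip to black, move to (3,3). |black|=6
Step 8: on WHITE (3,3): turn R to N, flip to black, move to (2,3). |black|=7
Step 9: on WHITE (2,3): turn R to E, flip to black, move to (2,4). |black|=8
Step 10: on WHITE (2,4): turn R to S, flip to black, move to (3,4). |black|=9
Step 11: on BLACK (3,4): turn L to E, flip to white, move to (3,5). |black|=8
Step 12: on WHITE (3,5): turn R to S, flip to black, move to (4,5). |black|=9
Step 13: on WHITE (4,5): turn R to W, flip to black, move to (4,4). |black|=10
Step 14: on WHITE (4,4): turn R to N, flip to black, move to (3,4). |black|=11
Step 15: on WHITE (3,4): turn R to E, flip to black, move to (3,5). |black|=12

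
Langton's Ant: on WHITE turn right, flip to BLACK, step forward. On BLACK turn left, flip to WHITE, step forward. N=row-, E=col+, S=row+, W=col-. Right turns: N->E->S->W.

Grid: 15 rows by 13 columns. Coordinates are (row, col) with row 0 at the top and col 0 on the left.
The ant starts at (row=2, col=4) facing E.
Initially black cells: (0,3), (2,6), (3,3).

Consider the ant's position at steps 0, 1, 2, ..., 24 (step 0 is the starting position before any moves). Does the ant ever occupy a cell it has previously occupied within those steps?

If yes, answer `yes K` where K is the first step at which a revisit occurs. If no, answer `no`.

Step 1: on WHITE (2,4): turn R to S, flip to black, move to (3,4). |black|=4 — new cell
Step 2: on WHITE (3,4): turn R to W, flip to black, move to (3,3). |black|=5 — new cell
Step 3: on BLACK (3,3): turn L to S, flip to white, move to (4,3). |black|=4 — new cell
Step 4: on WHITE (4,3): turn R to W, flip to black, move to (4,2). |black|=5 — new cell
Step 5: on WHITE (4,2): turn R to N, flip to black, move to (3,2). |black|=6 — new cell
Step 6: on WHITE (3,2): turn R to E, flip to black, move to (3,3). |black|=7 — REVISIT

Answer: yes 6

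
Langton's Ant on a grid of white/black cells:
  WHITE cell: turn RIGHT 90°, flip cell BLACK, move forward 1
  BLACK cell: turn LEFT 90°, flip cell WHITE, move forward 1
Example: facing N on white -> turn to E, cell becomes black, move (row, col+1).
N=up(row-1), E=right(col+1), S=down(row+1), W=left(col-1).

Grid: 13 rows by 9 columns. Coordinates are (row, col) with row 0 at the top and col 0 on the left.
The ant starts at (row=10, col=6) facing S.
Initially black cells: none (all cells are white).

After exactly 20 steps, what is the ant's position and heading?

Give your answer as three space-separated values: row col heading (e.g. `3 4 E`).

Step 1: on WHITE (10,6): turn R to W, flip to black, move to (10,5). |black|=1
Step 2: on WHITE (10,5): turn R to N, flip to black, move to (9,5). |black|=2
Step 3: on WHITE (9,5): turn R to E, flip to black, move to (9,6). |black|=3
Step 4: on WHITE (9,6): turn R to S, flip to black, move to (10,6). |black|=4
Step 5: on BLACK (10,6): turn L to E, flip to white, move to (10,7). |black|=3
Step 6: on WHITE (10,7): turn R to S, flip to black, move to (11,7). |black|=4
Step 7: on WHITE (11,7): turn R to W, flip to black, move to (11,6). |black|=5
Step 8: on WHITE (11,6): turn R to N, flip to black, move to (10,6). |black|=6
Step 9: on WHITE (10,6): turn R to E, flip to black, move to (10,7). |black|=7
Step 10: on BLACK (10,7): turn L to N, flip to white, move to (9,7). |black|=6
Step 11: on WHITE (9,7): turn R to E, flip to black, move to (9,8). |black|=7
Step 12: on WHITE (9,8): turn R to S, flip to black, move to (10,8). |black|=8
Step 13: on WHITE (10,8): turn R to W, flip to black, move to (10,7). |black|=9
Step 14: on WHITE (10,7): turn R to N, flip to black, move to (9,7). |black|=10
Step 15: on BLACK (9,7): turn L to W, flip to white, move to (9,6). |black|=9
Step 16: on BLACK (9,6): turn L to S, flip to white, move to (10,6). |black|=8
Step 17: on BLACK (10,6): turn L to E, flip to white, move to (10,7). |black|=7
Step 18: on BLACK (10,7): turn L to N, flip to white, move to (9,7). |black|=6
Step 19: on WHITE (9,7): turn R to E, flip to black, move to (9,8). |black|=7
Step 20: on BLACK (9,8): turn L to N, flip to white, move to (8,8). |black|=6

Answer: 8 8 N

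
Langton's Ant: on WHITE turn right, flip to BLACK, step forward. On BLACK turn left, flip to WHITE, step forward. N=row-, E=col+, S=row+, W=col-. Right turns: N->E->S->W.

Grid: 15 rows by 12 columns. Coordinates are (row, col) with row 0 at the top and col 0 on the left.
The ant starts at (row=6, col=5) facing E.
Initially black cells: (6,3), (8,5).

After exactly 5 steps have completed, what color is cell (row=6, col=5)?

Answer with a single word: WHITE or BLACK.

Answer: WHITE

Derivation:
Step 1: on WHITE (6,5): turn R to S, flip to black, move to (7,5). |black|=3
Step 2: on WHITE (7,5): turn R to W, flip to black, move to (7,4). |black|=4
Step 3: on WHITE (7,4): turn R to N, flip to black, move to (6,4). |black|=5
Step 4: on WHITE (6,4): turn R to E, flip to black, move to (6,5). |black|=6
Step 5: on BLACK (6,5): turn L to N, flip to white, move to (5,5). |black|=5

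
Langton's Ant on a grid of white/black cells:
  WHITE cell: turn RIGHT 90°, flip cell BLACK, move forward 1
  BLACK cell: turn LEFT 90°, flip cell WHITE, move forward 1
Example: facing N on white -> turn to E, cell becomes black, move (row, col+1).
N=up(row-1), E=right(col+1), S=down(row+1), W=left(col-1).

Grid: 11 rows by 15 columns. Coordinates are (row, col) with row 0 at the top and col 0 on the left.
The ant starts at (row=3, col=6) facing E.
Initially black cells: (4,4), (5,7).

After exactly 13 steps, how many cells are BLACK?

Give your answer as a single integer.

Step 1: on WHITE (3,6): turn R to S, flip to black, move to (4,6). |black|=3
Step 2: on WHITE (4,6): turn R to W, flip to black, move to (4,5). |black|=4
Step 3: on WHITE (4,5): turn R to N, flip to black, move to (3,5). |black|=5
Step 4: on WHITE (3,5): turn R to E, flip to black, move to (3,6). |black|=6
Step 5: on BLACK (3,6): turn L to N, flip to white, move to (2,6). |black|=5
Step 6: on WHITE (2,6): turn R to E, flip to black, move to (2,7). |black|=6
Step 7: on WHITE (2,7): turn R to S, flip to black, move to (3,7). |black|=7
Step 8: on WHITE (3,7): turn R to W, flip to black, move to (3,6). |black|=8
Step 9: on WHITE (3,6): turn R to N, flip to black, move to (2,6). |black|=9
Step 10: on BLACK (2,6): turn L to W, flip to white, move to (2,5). |black|=8
Step 11: on WHITE (2,5): turn R to N, flip to black, move to (1,5). |black|=9
Step 12: on WHITE (1,5): turn R to E, flip to black, move to (1,6). |black|=10
Step 13: on WHITE (1,6): turn R to S, flip to black, move to (2,6). |black|=11

Answer: 11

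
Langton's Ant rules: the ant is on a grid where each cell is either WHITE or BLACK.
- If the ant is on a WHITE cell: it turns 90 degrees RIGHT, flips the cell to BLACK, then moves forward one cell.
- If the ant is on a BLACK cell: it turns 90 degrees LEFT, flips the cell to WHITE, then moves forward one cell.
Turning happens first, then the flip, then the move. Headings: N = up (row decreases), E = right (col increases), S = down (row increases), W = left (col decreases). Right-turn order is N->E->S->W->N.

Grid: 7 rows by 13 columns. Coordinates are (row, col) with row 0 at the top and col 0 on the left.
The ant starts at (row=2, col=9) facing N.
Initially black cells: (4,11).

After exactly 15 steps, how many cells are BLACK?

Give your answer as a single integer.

Answer: 10

Derivation:
Step 1: on WHITE (2,9): turn R to E, flip to black, move to (2,10). |black|=2
Step 2: on WHITE (2,10): turn R to S, flip to black, move to (3,10). |black|=3
Step 3: on WHITE (3,10): turn R to W, flip to black, move to (3,9). |black|=4
Step 4: on WHITE (3,9): turn R to N, flip to black, move to (2,9). |black|=5
Step 5: on BLACK (2,9): turn L to W, flip to white, move to (2,8). |black|=4
Step 6: on WHITE (2,8): turn R to N, flip to black, move to (1,8). |black|=5
Step 7: on WHITE (1,8): turn R to E, flip to black, move to (1,9). |black|=6
Step 8: on WHITE (1,9): turn R to S, flip to black, move to (2,9). |black|=7
Step 9: on WHITE (2,9): turn R to W, flip to black, move to (2,8). |black|=8
Step 10: on BLACK (2,8): turn L to S, flip to white, move to (3,8). |black|=7
Step 11: on WHITE (3,8): turn R to W, flip to black, move to (3,7). |black|=8
Step 12: on WHITE (3,7): turn R to N, flip to black, move to (2,7). |black|=9
Step 13: on WHITE (2,7): turn R to E, flip to black, move to (2,8). |black|=10
Step 14: on WHITE (2,8): turn R to S, flip to black, move to (3,8). |black|=11
Step 15: on BLACK (3,8): turn L to E, flip to white, move to (3,9). |black|=10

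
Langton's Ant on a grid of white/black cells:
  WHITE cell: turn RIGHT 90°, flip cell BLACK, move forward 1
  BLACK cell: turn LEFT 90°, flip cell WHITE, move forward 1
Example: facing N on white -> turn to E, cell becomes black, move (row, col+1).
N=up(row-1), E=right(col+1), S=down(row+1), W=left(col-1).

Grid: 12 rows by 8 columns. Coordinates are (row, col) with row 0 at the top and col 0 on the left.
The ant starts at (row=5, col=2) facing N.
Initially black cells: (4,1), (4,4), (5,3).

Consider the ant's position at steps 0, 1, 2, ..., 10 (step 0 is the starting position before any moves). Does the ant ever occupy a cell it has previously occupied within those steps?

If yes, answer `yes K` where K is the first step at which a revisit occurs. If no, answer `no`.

Step 1: on WHITE (5,2): turn R to E, flip to black, move to (5,3). |black|=4 — new cell
Step 2: on BLACK (5,3): turn L to N, flip to white, move to (4,3). |black|=3 — new cell
Step 3: on WHITE (4,3): turn R to E, flip to black, move to (4,4). |black|=4 — new cell
Step 4: on BLACK (4,4): turn L to N, flip to white, move to (3,4). |black|=3 — new cell
Step 5: on WHITE (3,4): turn R to E, flip to black, move to (3,5). |black|=4 — new cell
Step 6: on WHITE (3,5): turn R to S, flip to black, move to (4,5). |black|=5 — new cell
Step 7: on WHITE (4,5): turn R to W, flip to black, move to (4,4). |black|=6 — REVISIT

Answer: yes 7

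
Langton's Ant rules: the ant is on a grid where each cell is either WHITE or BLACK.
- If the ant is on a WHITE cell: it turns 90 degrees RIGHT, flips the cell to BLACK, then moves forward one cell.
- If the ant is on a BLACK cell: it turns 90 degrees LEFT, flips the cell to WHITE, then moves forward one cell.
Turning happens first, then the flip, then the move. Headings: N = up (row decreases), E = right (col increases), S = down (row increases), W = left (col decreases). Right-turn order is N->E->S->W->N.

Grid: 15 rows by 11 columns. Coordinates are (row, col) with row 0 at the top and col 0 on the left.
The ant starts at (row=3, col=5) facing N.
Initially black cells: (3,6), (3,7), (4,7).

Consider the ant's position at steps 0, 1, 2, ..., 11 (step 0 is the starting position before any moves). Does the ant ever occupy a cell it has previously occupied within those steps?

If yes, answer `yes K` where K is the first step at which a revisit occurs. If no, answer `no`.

Step 1: on WHITE (3,5): turn R to E, flip to black, move to (3,6). |black|=4 — new cell
Step 2: on BLACK (3,6): turn L to N, flip to white, move to (2,6). |black|=3 — new cell
Step 3: on WHITE (2,6): turn R to E, flip to black, move to (2,7). |black|=4 — new cell
Step 4: on WHITE (2,7): turn R to S, flip to black, move to (3,7). |black|=5 — new cell
Step 5: on BLACK (3,7): turn L to E, flip to white, move to (3,8). |black|=4 — new cell
Step 6: on WHITE (3,8): turn R to S, flip to black, move to (4,8). |black|=5 — new cell
Step 7: on WHITE (4,8): turn R to W, flip to black, move to (4,7). |black|=6 — new cell
Step 8: on BLACK (4,7): turn L to S, flip to white, move to (5,7). |black|=5 — new cell
Step 9: on WHITE (5,7): turn R to W, flip to black, move to (5,6). |black|=6 — new cell
Step 10: on WHITE (5,6): turn R to N, flip to black, move to (4,6). |black|=7 — new cell
Step 11: on WHITE (4,6): turn R to E, flip to black, move to (4,7). |black|=8 — REVISIT

Answer: yes 11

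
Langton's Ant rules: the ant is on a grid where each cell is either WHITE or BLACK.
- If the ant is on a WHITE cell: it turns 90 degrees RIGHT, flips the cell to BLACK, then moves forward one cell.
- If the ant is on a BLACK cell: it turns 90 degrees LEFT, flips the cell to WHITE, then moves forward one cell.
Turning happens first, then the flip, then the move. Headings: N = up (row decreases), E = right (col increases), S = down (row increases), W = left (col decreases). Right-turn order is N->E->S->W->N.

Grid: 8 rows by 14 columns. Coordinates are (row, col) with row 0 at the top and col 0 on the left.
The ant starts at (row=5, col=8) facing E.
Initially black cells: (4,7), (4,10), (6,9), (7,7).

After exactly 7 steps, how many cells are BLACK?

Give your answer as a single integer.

Answer: 9

Derivation:
Step 1: on WHITE (5,8): turn R to S, flip to black, move to (6,8). |black|=5
Step 2: on WHITE (6,8): turn R to W, flip to black, move to (6,7). |black|=6
Step 3: on WHITE (6,7): turn R to N, flip to black, move to (5,7). |black|=7
Step 4: on WHITE (5,7): turn R to E, flip to black, move to (5,8). |black|=8
Step 5: on BLACK (5,8): turn L to N, flip to white, move to (4,8). |black|=7
Step 6: on WHITE (4,8): turn R to E, flip to black, move to (4,9). |black|=8
Step 7: on WHITE (4,9): turn R to S, flip to black, move to (5,9). |black|=9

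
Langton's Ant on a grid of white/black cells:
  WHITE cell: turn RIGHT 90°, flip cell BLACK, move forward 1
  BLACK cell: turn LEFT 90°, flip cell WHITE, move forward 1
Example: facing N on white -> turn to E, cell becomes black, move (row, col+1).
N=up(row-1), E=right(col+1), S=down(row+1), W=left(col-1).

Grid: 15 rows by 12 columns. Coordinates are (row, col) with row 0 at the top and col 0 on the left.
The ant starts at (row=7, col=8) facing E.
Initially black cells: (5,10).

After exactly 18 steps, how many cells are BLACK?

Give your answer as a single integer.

Answer: 7

Derivation:
Step 1: on WHITE (7,8): turn R to S, flip to black, move to (8,8). |black|=2
Step 2: on WHITE (8,8): turn R to W, flip to black, move to (8,7). |black|=3
Step 3: on WHITE (8,7): turn R to N, flip to black, move to (7,7). |black|=4
Step 4: on WHITE (7,7): turn R to E, flip to black, move to (7,8). |black|=5
Step 5: on BLACK (7,8): turn L to N, flip to white, move to (6,8). |black|=4
Step 6: on WHITE (6,8): turn R to E, flip to black, move to (6,9). |black|=5
Step 7: on WHITE (6,9): turn R to S, flip to black, move to (7,9). |black|=6
Step 8: on WHITE (7,9): turn R to W, flip to black, move to (7,8). |black|=7
Step 9: on WHITE (7,8): turn R to N, flip to black, move to (6,8). |black|=8
Step 10: on BLACK (6,8): turn L to W, flip to white, move to (6,7). |black|=7
Step 11: on WHITE (6,7): turn R to N, flip to black, move to (5,7). |black|=8
Step 12: on WHITE (5,7): turn R to E, flip to black, move to (5,8). |black|=9
Step 13: on WHITE (5,8): turn R to S, flip to black, move to (6,8). |black|=10
Step 14: on WHITE (6,8): turn R to W, flip to black, move to (6,7). |black|=11
Step 15: on BLACK (6,7): turn L to S, flip to white, move to (7,7). |black|=10
Step 16: on BLACK (7,7): turn L to E, flip to white, move to (7,8). |black|=9
Step 17: on BLACK (7,8): turn L to N, flip to white, move to (6,8). |black|=8
Step 18: on BLACK (6,8): turn L to W, flip to white, move to (6,7). |black|=7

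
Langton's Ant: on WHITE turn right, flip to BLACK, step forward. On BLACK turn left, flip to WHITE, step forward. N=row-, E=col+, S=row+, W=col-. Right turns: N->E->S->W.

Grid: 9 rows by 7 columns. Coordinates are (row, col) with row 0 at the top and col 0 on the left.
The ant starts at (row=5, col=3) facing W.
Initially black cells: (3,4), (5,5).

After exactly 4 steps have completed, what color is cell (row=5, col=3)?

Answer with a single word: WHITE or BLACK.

Step 1: on WHITE (5,3): turn R to N, flip to black, move to (4,3). |black|=3
Step 2: on WHITE (4,3): turn R to E, flip to black, move to (4,4). |black|=4
Step 3: on WHITE (4,4): turn R to S, flip to black, move to (5,4). |black|=5
Step 4: on WHITE (5,4): turn R to W, flip to black, move to (5,3). |black|=6

Answer: BLACK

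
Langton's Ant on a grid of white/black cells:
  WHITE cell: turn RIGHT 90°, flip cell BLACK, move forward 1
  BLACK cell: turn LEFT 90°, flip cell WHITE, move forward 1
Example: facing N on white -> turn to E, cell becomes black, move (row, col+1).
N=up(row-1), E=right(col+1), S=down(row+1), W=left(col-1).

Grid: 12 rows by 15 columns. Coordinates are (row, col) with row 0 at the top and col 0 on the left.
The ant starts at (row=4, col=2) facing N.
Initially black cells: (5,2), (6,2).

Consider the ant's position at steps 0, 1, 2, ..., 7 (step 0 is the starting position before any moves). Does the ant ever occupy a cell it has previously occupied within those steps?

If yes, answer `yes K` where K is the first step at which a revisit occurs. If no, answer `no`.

Answer: no

Derivation:
Step 1: on WHITE (4,2): turn R to E, flip to black, move to (4,3). |black|=3 — new cell
Step 2: on WHITE (4,3): turn R to S, flip to black, move to (5,3). |black|=4 — new cell
Step 3: on WHITE (5,3): turn R to W, flip to black, move to (5,2). |black|=5 — new cell
Step 4: on BLACK (5,2): turn L to S, flip to white, move to (6,2). |black|=4 — new cell
Step 5: on BLACK (6,2): turn L to E, flip to white, move to (6,3). |black|=3 — new cell
Step 6: on WHITE (6,3): turn R to S, flip to black, move to (7,3). |black|=4 — new cell
Step 7: on WHITE (7,3): turn R to W, flip to black, move to (7,2). |black|=5 — new cell
No revisit within 7 steps.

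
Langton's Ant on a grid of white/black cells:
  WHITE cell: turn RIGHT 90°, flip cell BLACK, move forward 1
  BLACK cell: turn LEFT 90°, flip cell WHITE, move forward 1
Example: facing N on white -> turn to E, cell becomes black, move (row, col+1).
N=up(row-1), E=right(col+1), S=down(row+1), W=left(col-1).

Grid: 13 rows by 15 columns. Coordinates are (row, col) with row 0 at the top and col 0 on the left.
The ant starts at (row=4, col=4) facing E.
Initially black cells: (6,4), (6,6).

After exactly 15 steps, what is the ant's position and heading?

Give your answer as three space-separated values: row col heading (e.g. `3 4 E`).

Answer: 4 3 S

Derivation:
Step 1: on WHITE (4,4): turn R to S, flip to black, move to (5,4). |black|=3
Step 2: on WHITE (5,4): turn R to W, flip to black, move to (5,3). |black|=4
Step 3: on WHITE (5,3): turn R to N, flip to black, move to (4,3). |black|=5
Step 4: on WHITE (4,3): turn R to E, flip to black, move to (4,4). |black|=6
Step 5: on BLACK (4,4): turn L to N, flip to white, move to (3,4). |black|=5
Step 6: on WHITE (3,4): turn R to E, flip to black, move to (3,5). |black|=6
Step 7: on WHITE (3,5): turn R to S, flip to black, move to (4,5). |black|=7
Step 8: on WHITE (4,5): turn R to W, flip to black, move to (4,4). |black|=8
Step 9: on WHITE (4,4): turn R to N, flip to black, move to (3,4). |black|=9
Step 10: on BLACK (3,4): turn L to W, flip to white, move to (3,3). |black|=8
Step 11: on WHITE (3,3): turn R to N, flip to black, move to (2,3). |black|=9
Step 12: on WHITE (2,3): turn R to E, flip to black, move to (2,4). |black|=10
Step 13: on WHITE (2,4): turn R to S, flip to black, move to (3,4). |black|=11
Step 14: on WHITE (3,4): turn R to W, flip to black, move to (3,3). |black|=12
Step 15: on BLACK (3,3): turn L to S, flip to white, move to (4,3). |black|=11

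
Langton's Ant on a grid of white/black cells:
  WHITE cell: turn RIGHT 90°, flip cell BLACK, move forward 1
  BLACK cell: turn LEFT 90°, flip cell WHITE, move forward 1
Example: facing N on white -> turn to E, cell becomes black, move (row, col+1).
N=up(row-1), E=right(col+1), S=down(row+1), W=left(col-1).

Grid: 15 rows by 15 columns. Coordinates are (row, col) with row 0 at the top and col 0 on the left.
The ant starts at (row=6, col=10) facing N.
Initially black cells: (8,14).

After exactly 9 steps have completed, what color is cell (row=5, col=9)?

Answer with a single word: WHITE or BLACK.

Answer: BLACK

Derivation:
Step 1: on WHITE (6,10): turn R to E, flip to black, move to (6,11). |black|=2
Step 2: on WHITE (6,11): turn R to S, flip to black, move to (7,11). |black|=3
Step 3: on WHITE (7,11): turn R to W, flip to black, move to (7,10). |black|=4
Step 4: on WHITE (7,10): turn R to N, flip to black, move to (6,10). |black|=5
Step 5: on BLACK (6,10): turn L to W, flip to white, move to (6,9). |black|=4
Step 6: on WHITE (6,9): turn R to N, flip to black, move to (5,9). |black|=5
Step 7: on WHITE (5,9): turn R to E, flip to black, move to (5,10). |black|=6
Step 8: on WHITE (5,10): turn R to S, flip to black, move to (6,10). |black|=7
Step 9: on WHITE (6,10): turn R to W, flip to black, move to (6,9). |black|=8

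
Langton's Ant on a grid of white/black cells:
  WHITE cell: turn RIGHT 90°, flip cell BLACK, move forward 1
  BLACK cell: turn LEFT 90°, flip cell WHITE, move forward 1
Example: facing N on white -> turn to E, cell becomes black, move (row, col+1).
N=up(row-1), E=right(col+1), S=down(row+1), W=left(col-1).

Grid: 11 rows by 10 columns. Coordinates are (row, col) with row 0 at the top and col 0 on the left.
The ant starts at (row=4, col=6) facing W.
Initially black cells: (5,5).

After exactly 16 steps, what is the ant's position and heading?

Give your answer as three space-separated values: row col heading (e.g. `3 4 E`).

Step 1: on WHITE (4,6): turn R to N, flip to black, move to (3,6). |black|=2
Step 2: on WHITE (3,6): turn R to E, flip to black, move to (3,7). |black|=3
Step 3: on WHITE (3,7): turn R to S, flip to black, move to (4,7). |black|=4
Step 4: on WHITE (4,7): turn R to W, flip to black, move to (4,6). |black|=5
Step 5: on BLACK (4,6): turn L to S, flip to white, move to (5,6). |black|=4
Step 6: on WHITE (5,6): turn R to W, flip to black, move to (5,5). |black|=5
Step 7: on BLACK (5,5): turn L to S, flip to white, move to (6,5). |black|=4
Step 8: on WHITE (6,5): turn R to W, flip to black, move to (6,4). |black|=5
Step 9: on WHITE (6,4): turn R to N, flip to black, move to (5,4). |black|=6
Step 10: on WHITE (5,4): turn R to E, flip to black, move to (5,5). |black|=7
Step 11: on WHITE (5,5): turn R to S, flip to black, move to (6,5). |black|=8
Step 12: on BLACK (6,5): turn L to E, flip to white, move to (6,6). |black|=7
Step 13: on WHITE (6,6): turn R to S, flip to black, move to (7,6). |black|=8
Step 14: on WHITE (7,6): turn R to W, flip to black, move to (7,5). |black|=9
Step 15: on WHITE (7,5): turn R to N, flip to black, move to (6,5). |black|=10
Step 16: on WHITE (6,5): turn R to E, flip to black, move to (6,6). |black|=11

Answer: 6 6 E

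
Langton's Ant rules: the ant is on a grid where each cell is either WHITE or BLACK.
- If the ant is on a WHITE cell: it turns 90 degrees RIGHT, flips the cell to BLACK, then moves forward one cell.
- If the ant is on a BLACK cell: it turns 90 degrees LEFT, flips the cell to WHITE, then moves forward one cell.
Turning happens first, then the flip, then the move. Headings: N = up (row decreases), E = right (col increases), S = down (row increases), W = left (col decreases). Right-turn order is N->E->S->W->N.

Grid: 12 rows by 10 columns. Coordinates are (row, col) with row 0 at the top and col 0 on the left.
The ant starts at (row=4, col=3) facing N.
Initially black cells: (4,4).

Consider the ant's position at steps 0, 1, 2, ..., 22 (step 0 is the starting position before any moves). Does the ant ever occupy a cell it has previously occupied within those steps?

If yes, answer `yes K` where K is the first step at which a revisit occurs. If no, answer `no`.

Answer: yes 5

Derivation:
Step 1: on WHITE (4,3): turn R to E, flip to black, move to (4,4). |black|=2 — new cell
Step 2: on BLACK (4,4): turn L to N, flip to white, move to (3,4). |black|=1 — new cell
Step 3: on WHITE (3,4): turn R to E, flip to black, move to (3,5). |black|=2 — new cell
Step 4: on WHITE (3,5): turn R to S, flip to black, move to (4,5). |black|=3 — new cell
Step 5: on WHITE (4,5): turn R to W, flip to black, move to (4,4). |black|=4 — REVISIT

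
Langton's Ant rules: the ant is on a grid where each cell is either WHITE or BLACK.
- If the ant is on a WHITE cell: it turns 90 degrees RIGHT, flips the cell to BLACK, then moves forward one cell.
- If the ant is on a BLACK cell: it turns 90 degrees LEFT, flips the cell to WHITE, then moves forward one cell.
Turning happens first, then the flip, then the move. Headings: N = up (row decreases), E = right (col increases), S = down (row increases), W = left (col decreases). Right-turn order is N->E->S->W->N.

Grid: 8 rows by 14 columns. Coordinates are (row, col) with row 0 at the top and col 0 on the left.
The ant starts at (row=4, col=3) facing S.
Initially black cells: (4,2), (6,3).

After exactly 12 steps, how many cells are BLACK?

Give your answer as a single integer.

Answer: 8

Derivation:
Step 1: on WHITE (4,3): turn R to W, flip to black, move to (4,2). |black|=3
Step 2: on BLACK (4,2): turn L to S, flip to white, move to (5,2). |black|=2
Step 3: on WHITE (5,2): turn R to W, flip to black, move to (5,1). |black|=3
Step 4: on WHITE (5,1): turn R to N, flip to black, move to (4,1). |black|=4
Step 5: on WHITE (4,1): turn R to E, flip to black, move to (4,2). |black|=5
Step 6: on WHITE (4,2): turn R to S, flip to black, move to (5,2). |black|=6
Step 7: on BLACK (5,2): turn L to E, flip to white, move to (5,3). |black|=5
Step 8: on WHITE (5,3): turn R to S, flip to black, move to (6,3). |black|=6
Step 9: on BLACK (6,3): turn L to E, flip to white, move to (6,4). |black|=5
Step 10: on WHITE (6,4): turn R to S, flip to black, move to (7,4). |black|=6
Step 11: on WHITE (7,4): turn R to W, flip to black, move to (7,3). |black|=7
Step 12: on WHITE (7,3): turn R to N, flip to black, move to (6,3). |black|=8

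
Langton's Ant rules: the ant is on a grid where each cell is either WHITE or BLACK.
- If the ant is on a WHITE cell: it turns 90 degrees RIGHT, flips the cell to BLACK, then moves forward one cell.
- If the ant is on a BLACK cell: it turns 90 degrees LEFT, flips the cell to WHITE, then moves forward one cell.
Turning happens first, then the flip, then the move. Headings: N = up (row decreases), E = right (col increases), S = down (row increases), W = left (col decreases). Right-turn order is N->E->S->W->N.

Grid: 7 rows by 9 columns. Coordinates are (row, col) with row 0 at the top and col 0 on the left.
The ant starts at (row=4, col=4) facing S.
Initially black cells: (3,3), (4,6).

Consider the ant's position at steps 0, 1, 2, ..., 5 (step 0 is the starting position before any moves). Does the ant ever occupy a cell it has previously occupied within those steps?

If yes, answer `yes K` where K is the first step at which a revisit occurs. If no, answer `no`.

Step 1: on WHITE (4,4): turn R to W, flip to black, move to (4,3). |black|=3 — new cell
Step 2: on WHITE (4,3): turn R to N, flip to black, move to (3,3). |black|=4 — new cell
Step 3: on BLACK (3,3): turn L to W, flip to white, move to (3,2). |black|=3 — new cell
Step 4: on WHITE (3,2): turn R to N, flip to black, move to (2,2). |black|=4 — new cell
Step 5: on WHITE (2,2): turn R to E, flip to black, move to (2,3). |black|=5 — new cell
No revisit within 5 steps.

Answer: no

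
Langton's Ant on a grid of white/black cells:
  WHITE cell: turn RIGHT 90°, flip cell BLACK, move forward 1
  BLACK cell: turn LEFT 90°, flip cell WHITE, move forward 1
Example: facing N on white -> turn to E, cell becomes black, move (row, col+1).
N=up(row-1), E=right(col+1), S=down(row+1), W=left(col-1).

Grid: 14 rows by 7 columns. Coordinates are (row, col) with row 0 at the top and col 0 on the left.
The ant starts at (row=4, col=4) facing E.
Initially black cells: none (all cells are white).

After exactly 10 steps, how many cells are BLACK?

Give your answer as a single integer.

Answer: 6

Derivation:
Step 1: on WHITE (4,4): turn R to S, flip to black, move to (5,4). |black|=1
Step 2: on WHITE (5,4): turn R to W, flip to black, move to (5,3). |black|=2
Step 3: on WHITE (5,3): turn R to N, flip to black, move to (4,3). |black|=3
Step 4: on WHITE (4,3): turn R to E, flip to black, move to (4,4). |black|=4
Step 5: on BLACK (4,4): turn L to N, flip to white, move to (3,4). |black|=3
Step 6: on WHITE (3,4): turn R to E, flip to black, move to (3,5). |black|=4
Step 7: on WHITE (3,5): turn R to S, flip to black, move to (4,5). |black|=5
Step 8: on WHITE (4,5): turn R to W, flip to black, move to (4,4). |black|=6
Step 9: on WHITE (4,4): turn R to N, flip to black, move to (3,4). |black|=7
Step 10: on BLACK (3,4): turn L to W, flip to white, move to (3,3). |black|=6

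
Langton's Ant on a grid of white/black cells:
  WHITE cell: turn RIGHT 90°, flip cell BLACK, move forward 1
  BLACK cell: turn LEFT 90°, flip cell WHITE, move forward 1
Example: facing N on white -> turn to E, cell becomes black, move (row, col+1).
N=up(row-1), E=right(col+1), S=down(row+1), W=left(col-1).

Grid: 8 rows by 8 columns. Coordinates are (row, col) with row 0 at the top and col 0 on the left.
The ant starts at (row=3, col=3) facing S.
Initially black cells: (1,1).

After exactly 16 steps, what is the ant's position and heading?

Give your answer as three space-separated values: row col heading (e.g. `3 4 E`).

Answer: 3 3 S

Derivation:
Step 1: on WHITE (3,3): turn R to W, flip to black, move to (3,2). |black|=2
Step 2: on WHITE (3,2): turn R to N, flip to black, move to (2,2). |black|=3
Step 3: on WHITE (2,2): turn R to E, flip to black, move to (2,3). |black|=4
Step 4: on WHITE (2,3): turn R to S, flip to black, move to (3,3). |black|=5
Step 5: on BLACK (3,3): turn L to E, flip to white, move to (3,4). |black|=4
Step 6: on WHITE (3,4): turn R to S, flip to black, move to (4,4). |black|=5
Step 7: on WHITE (4,4): turn R to W, flip to black, move to (4,3). |black|=6
Step 8: on WHITE (4,3): turn R to N, flip to black, move to (3,3). |black|=7
Step 9: on WHITE (3,3): turn R to E, flip to black, move to (3,4). |black|=8
Step 10: on BLACK (3,4): turn L to N, flip to white, move to (2,4). |black|=7
Step 11: on WHITE (2,4): turn R to E, flip to black, move to (2,5). |black|=8
Step 12: on WHITE (2,5): turn R to S, flip to black, move to (3,5). |black|=9
Step 13: on WHITE (3,5): turn R to W, flip to black, move to (3,4). |black|=10
Step 14: on WHITE (3,4): turn R to N, flip to black, move to (2,4). |black|=11
Step 15: on BLACK (2,4): turn L to W, flip to white, move to (2,3). |black|=10
Step 16: on BLACK (2,3): turn L to S, flip to white, move to (3,3). |black|=9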